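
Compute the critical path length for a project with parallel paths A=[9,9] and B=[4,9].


Path A: 9 + 9 = 18
Path B: 4 + 9 = 13
Critical path = longest = max(18, 13)
= 18 (Path A)


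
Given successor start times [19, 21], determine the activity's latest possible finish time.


LF = min of all successor start times
Successors start at: [19, 21]
LF = min(19, 21)
= 19


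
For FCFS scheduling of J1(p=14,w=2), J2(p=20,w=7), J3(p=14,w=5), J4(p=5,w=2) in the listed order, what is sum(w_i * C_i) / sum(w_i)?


Completion times:
  J1: C=14, w×C=2×14=28
  J2: C=34, w×C=7×34=238
  J3: C=48, w×C=5×48=240
  J4: C=53, w×C=2×53=106
Sum w×C = 612
Sum w = 16
Weighted avg = 612/16
= 38.25


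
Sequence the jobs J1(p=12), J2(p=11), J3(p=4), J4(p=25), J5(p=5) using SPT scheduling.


SPT: sort by shortest processing time
  J3: p=4
  J5: p=5
  J2: p=11
  J1: p=12
  J4: p=25
Order: J3 → J5 → J2 → J1 → J4


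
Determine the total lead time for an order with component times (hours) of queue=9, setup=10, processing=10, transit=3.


Lead time = queue + setup + processing + transit
= 9 + 10 + 10 + 3
= 32 hours


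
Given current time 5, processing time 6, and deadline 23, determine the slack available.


Slack = due - current_time - processing
= 23 - 5 - 6
= 12


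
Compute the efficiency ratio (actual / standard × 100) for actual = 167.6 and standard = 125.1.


Efficiency = (actual / standard) × 100
= (167.6 / 125.1) × 100
= 134.0%


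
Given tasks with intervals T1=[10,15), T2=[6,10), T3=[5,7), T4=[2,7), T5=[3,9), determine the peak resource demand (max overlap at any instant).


Check each time point for overlaps:
  t=6: 4 tasks active (T2, T3, T4, T5)
Max concurrent = 4


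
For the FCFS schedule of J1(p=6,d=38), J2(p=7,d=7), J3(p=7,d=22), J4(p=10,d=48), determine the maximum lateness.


Lateness per job (L = C - d):
  J1: C=6, d=38, L=-32
  J2: C=13, d=7, L=6
  J3: C=20, d=22, L=-2
  J4: C=30, d=48, L=-18
Lmax = max(-32, 6, -2, -18)
= 6


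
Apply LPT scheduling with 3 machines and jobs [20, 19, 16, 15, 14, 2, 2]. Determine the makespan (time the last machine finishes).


Jobs (LPT sorted): [20, 19, 16, 15, 14, 2, 2]
Machines: 3
  J=20 → Machine 1 (load: 0+20=20)
  J=19 → Machine 2 (load: 0+19=19)
  J=16 → Machine 3 (load: 0+16=16)
  J=15 → Machine 3 (load: 16+15=31)
  J=14 → Machine 2 (load: 19+14=33)
  J=2 → Machine 1 (load: 20+2=22)
  J=2 → Machine 1 (load: 22+2=24)
Machine loads: [24, 33, 31]
Makespan = max = 33 time units


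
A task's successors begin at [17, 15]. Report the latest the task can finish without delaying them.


LF = min of all successor start times
Successors start at: [17, 15]
LF = min(17, 15)
= 15


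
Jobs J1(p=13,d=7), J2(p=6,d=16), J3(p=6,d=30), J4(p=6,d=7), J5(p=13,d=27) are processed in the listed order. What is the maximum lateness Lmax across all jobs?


Lateness per job (L = C - d):
  J1: C=13, d=7, L=6
  J2: C=19, d=16, L=3
  J3: C=25, d=30, L=-5
  J4: C=31, d=7, L=24
  J5: C=44, d=27, L=17
Lmax = max(6, 3, -5, 24, 17)
= 24


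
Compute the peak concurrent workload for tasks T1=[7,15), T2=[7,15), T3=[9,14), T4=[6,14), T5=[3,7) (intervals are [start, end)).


Check each time point for overlaps:
  t=9: 4 tasks active (T1, T2, T3, T4)
Max concurrent = 4


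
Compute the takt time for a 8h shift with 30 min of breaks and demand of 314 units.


Available = 8×60 - 30 = 450 min
Takt time = 450 / 314
= 1.43 min/unit


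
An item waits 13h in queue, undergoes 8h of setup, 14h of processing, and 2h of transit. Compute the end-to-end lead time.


Lead time = queue + setup + processing + transit
= 13 + 8 + 14 + 2
= 37 hours


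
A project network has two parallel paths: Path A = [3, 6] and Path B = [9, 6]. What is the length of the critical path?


Path A: 3 + 6 = 9
Path B: 9 + 6 = 15
Critical path = longest = max(9, 15)
= 15 (Path B)


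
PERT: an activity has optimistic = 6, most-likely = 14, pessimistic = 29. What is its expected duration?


te = (o + 4m + p) / 6
= (6 + 4×14 + 29) / 6
= (6 + 56 + 29) / 6
= 91 / 6
= 15.17


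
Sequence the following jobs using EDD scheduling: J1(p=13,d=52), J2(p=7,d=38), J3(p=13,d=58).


EDD: sort by earliest due date
  J2: d=38, p=7
  J1: d=52, p=13
  J3: d=58, p=13
Order: J2 → J1 → J3


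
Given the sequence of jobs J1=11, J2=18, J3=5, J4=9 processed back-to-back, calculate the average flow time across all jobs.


Completion times:
  J1: completes at 11
  J2: completes at 29
  J3: completes at 34
  J4: completes at 43
Sum = 117
Average = 117/4
= 29.25


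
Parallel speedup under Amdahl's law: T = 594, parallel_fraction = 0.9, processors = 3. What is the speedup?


Amdahl's law: T_p = T × ((1-p) + p/N)
= 594 × ((1-0.9) + 0.9/3)
= 594 × (0.10 + 0.3000)
= 594 × 0.4000
= 237.60
Speedup = 594/237.60
= 2.50×


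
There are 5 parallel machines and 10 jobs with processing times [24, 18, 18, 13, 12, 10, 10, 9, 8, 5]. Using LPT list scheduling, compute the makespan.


Jobs (LPT sorted): [24, 18, 18, 13, 12, 10, 10, 9, 8, 5]
Machines: 5
  J=24 → Machine 1 (load: 0+24=24)
  J=18 → Machine 2 (load: 0+18=18)
  J=18 → Machine 3 (load: 0+18=18)
  J=13 → Machine 4 (load: 0+13=13)
  J=12 → Machine 5 (load: 0+12=12)
  J=10 → Machine 5 (load: 12+10=22)
  J=10 → Machine 4 (load: 13+10=23)
  J=9 → Machine 2 (load: 18+9=27)
  J=8 → Machine 3 (load: 18+8=26)
  J=5 → Machine 5 (load: 22+5=27)
Machine loads: [24, 27, 26, 23, 27]
Makespan = max = 27 time units


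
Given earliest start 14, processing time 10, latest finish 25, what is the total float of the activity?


EF = ES + duration = 14 + 10 = 24
LS = LF - duration = 25 - 10 = 15
Total Float = LF - EF = 25 - 24
(or LS - ES = 15 - 14)
= 1


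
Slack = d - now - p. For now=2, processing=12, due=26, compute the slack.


Slack = due - current_time - processing
= 26 - 2 - 12
= 12


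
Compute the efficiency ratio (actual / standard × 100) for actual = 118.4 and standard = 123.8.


Efficiency = (actual / standard) × 100
= (118.4 / 123.8) × 100
= 95.6%


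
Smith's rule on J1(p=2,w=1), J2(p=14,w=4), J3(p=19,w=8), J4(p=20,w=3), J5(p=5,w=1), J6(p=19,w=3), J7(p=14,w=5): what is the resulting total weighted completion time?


WSPT order (by p/w): J1 → J3 → J7 → J2 → J5 → J6 → J4
  J1: C=2, w·C=1×2=2
  J3: C=21, w·C=8×21=168
  J7: C=35, w·C=5×35=175
  J2: C=49, w·C=4×49=196
  J5: C=54, w·C=1×54=54
  J6: C=73, w·C=3×73=219
  J4: C=93, w·C=3×93=279
Σ w·C = 1093
= 1093


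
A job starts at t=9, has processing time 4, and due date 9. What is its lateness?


Completion = 9 + 4 = 13
Lateness = C - d = 13 - 9
= 4


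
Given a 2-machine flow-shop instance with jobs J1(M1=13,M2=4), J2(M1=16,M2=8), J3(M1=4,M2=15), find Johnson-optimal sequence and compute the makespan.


Johnson's rule:
Group 1 (M1≤M2, sort by M1): ['J3']
Group 2 (M1>M2, sort desc M2): ['J2', 'J1']
Sequence: J3 → J2 → J1
Makespan calculation:
  J3: M1 done=4, M2 done=19
  J2: M1 done=20, M2 done=28
  J1: M1 done=33, M2 done=37
= Sequence: J3 → J2 → J1, Makespan: 37


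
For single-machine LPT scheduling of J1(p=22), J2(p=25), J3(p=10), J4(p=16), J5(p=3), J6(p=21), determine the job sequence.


LPT: sort by longest processing time first
  J2: p=25
  J1: p=22
  J6: p=21
  J4: p=16
  J3: p=10
  J5: p=3
Order: J2 → J1 → J6 → J4 → J3 → J5


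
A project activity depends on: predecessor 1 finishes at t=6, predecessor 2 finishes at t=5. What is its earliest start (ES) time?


ES = max of all predecessor completion times
Predecessors: [6, 5]
ES = max(6, 5)
= 6


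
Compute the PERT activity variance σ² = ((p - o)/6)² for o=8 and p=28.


σ² = ((p - o) / 6)² = (p - o)² / 36
= (28 - 8)² / 36
= 20² / 36
= 400 / 36
= 11.1111


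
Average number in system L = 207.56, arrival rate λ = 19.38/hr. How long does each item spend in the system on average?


Little's law: L = λW → W = L / λ
= 207.56 / 19.38
= 10.71 hours


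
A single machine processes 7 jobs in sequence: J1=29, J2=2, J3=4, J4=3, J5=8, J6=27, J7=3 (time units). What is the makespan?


Sequential makespan: sum all processing times
= 29 + 2 + 4 + 3 + 8 + 27 + 3
= 76 time units


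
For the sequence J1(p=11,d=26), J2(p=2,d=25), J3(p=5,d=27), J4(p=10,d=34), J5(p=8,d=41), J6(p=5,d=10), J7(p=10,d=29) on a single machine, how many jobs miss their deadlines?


Completion vs due date:
  J1: C=11, d=26 → on time
  J2: C=13, d=25 → on time
  J3: C=18, d=27 → on time
  J4: C=28, d=34 → on time
  J5: C=36, d=41 → on time
  J6: C=41, d=10 → TARDY
  J7: C=51, d=29 → TARDY
Tardy jobs: J6, J7
Count = 2


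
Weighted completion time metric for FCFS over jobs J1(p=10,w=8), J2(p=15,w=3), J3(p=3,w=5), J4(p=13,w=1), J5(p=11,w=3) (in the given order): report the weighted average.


Completion times:
  J1: C=10, w×C=8×10=80
  J2: C=25, w×C=3×25=75
  J3: C=28, w×C=5×28=140
  J4: C=41, w×C=1×41=41
  J5: C=52, w×C=3×52=156
Sum w×C = 492
Sum w = 20
Weighted avg = 492/20
= 24.60


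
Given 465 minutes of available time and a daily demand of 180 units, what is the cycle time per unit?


Cycle time = available time / demand
= 465 / 180
= 2.58 min/unit


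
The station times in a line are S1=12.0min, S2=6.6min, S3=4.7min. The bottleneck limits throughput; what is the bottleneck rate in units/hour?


Bottleneck = longest station time
Station times: [12.0, 6.6, 4.7]
Max = 12.0 min
Rate = 60 / 12.0
= 5.00 units/hour (bottleneck: 12.0min)


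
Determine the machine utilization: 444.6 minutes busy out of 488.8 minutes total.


Utilization = busy / total × 100
= 444.6 / 488.8 × 100
= 91.0%


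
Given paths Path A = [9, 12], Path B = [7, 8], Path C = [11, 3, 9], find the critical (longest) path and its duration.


Path A: 9 + 12 = 21
Path B: 7 + 8 = 15
Path C: 11 + 3 + 9 = 23
Critical path = longest = max(21, 15, 23)
= 23 (Path C)


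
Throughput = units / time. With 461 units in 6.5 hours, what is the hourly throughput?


Throughput = units / time
= 461 / 6.5
= 70.9 units/hour


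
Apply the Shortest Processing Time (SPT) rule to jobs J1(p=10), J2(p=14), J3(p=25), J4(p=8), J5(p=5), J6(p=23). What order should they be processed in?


SPT: sort by shortest processing time
  J5: p=5
  J4: p=8
  J1: p=10
  J2: p=14
  J6: p=23
  J3: p=25
Order: J5 → J4 → J1 → J2 → J6 → J3


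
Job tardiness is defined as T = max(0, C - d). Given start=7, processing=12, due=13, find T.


Completion = start + processing = 7 + 12 = 19
Tardiness = max(0, C - d) = max(0, 19 - 13)
= max(0, 6)
= 6


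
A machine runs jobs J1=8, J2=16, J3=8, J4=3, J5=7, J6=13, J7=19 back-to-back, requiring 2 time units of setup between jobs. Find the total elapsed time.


Makespan = Σ processing + (n-1) × setup
= (8 + 16 + 8 + 3 + 7 + 13 + 19) + (7-1)×2
= 74 + 12
= 86 time units


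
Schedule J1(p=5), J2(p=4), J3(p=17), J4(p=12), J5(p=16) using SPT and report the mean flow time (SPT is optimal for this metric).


SPT order: J2 → J1 → J4 → J5 → J3
Completion times:
  J2: C=4
  J1: C=9
  J4: C=21
  J5: C=37
  J3: C=54
Sum = 125, n = 5
Mean flow = 125/5
= 25.00


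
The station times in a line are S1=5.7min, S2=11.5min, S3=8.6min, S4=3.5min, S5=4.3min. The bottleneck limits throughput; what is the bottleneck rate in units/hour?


Bottleneck = longest station time
Station times: [5.7, 11.5, 8.6, 3.5, 4.3]
Max = 11.5 min
Rate = 60 / 11.5
= 5.22 units/hour (bottleneck: 11.5min)


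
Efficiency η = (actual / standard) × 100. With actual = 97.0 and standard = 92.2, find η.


Efficiency = (actual / standard) × 100
= (97.0 / 92.2) × 100
= 105.2%


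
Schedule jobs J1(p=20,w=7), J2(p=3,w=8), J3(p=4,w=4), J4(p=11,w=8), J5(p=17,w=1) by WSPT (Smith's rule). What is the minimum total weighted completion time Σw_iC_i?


WSPT order (by p/w): J2 → J3 → J4 → J1 → J5
  J2: C=3, w·C=8×3=24
  J3: C=7, w·C=4×7=28
  J4: C=18, w·C=8×18=144
  J1: C=38, w·C=7×38=266
  J5: C=55, w·C=1×55=55
Σ w·C = 517
= 517


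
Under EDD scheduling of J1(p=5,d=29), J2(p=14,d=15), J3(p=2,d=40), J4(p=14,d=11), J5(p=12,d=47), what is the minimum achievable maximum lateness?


EDD order: J4 → J2 → J1 → J3 → J5
Completion and lateness:
  J4: C=14, d=11, L=14-11=3
  J2: C=28, d=15, L=28-15=13
  J1: C=33, d=29, L=33-29=4
  J3: C=35, d=40, L=35-40=-5
  J5: C=47, d=47, L=47-47=0
Lmax = max(3, 13, 4, -5, 0)
= 13


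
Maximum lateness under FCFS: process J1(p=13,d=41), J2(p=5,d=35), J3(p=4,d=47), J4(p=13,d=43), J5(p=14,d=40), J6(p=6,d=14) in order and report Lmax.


Lateness per job (L = C - d):
  J1: C=13, d=41, L=-28
  J2: C=18, d=35, L=-17
  J3: C=22, d=47, L=-25
  J4: C=35, d=43, L=-8
  J5: C=49, d=40, L=9
  J6: C=55, d=14, L=41
Lmax = max(-28, -17, -25, -8, 9, 41)
= 41


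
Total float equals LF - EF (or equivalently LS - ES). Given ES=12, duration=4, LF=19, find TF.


EF = ES + duration = 12 + 4 = 16
LS = LF - duration = 19 - 4 = 15
Total Float = LF - EF = 19 - 16
(or LS - ES = 15 - 12)
= 3


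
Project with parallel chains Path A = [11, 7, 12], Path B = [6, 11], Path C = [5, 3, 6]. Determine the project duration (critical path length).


Path A: 11 + 7 + 12 = 30
Path B: 6 + 11 = 17
Path C: 5 + 3 + 6 = 14
Critical path = longest = max(30, 17, 14)
= 30 (Path A)


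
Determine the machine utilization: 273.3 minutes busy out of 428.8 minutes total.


Utilization = busy / total × 100
= 273.3 / 428.8 × 100
= 63.7%


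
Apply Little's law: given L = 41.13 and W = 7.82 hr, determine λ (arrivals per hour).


Little's law: L = λW → λ = L / W
= 41.13 / 7.82
= 5.26 per hour


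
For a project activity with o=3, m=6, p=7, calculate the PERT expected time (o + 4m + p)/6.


te = (o + 4m + p) / 6
= (3 + 4×6 + 7) / 6
= (3 + 24 + 7) / 6
= 34 / 6
= 5.67


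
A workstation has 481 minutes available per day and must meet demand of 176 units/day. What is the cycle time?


Cycle time = available time / demand
= 481 / 176
= 2.73 min/unit


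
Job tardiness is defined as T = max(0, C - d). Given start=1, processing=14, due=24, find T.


Completion = start + processing = 1 + 14 = 15
Tardiness = max(0, C - d) = max(0, 15 - 24)
= max(0, -9)
= 0


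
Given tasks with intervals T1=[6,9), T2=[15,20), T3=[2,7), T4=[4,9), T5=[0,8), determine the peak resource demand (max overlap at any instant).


Check each time point for overlaps:
  t=6: 4 tasks active (T1, T3, T4, T5)
Max concurrent = 4


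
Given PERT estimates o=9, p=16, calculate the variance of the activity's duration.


σ² = ((p - o) / 6)² = (p - o)² / 36
= (16 - 9)² / 36
= 7² / 36
= 49 / 36
= 1.3611


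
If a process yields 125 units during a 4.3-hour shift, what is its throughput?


Throughput = units / time
= 125 / 4.3
= 29.1 units/hour


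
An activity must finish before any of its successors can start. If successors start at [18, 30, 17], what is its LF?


LF = min of all successor start times
Successors start at: [18, 30, 17]
LF = min(18, 30, 17)
= 17


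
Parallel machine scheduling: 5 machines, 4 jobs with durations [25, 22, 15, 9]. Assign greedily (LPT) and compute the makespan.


Jobs (LPT sorted): [25, 22, 15, 9]
Machines: 5
  J=25 → Machine 1 (load: 0+25=25)
  J=22 → Machine 2 (load: 0+22=22)
  J=15 → Machine 3 (load: 0+15=15)
  J=9 → Machine 4 (load: 0+9=9)
Machine loads: [25, 22, 15, 9, 0]
Makespan = max = 25 time units


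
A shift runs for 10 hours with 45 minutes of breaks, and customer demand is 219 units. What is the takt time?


Available = 10×60 - 45 = 555 min
Takt time = 555 / 219
= 2.53 min/unit


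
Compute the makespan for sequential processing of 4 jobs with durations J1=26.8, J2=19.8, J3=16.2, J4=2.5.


Sequential makespan: sum all processing times
= 26.8 + 19.8 + 16.2 + 2.5
= 65.3 time units


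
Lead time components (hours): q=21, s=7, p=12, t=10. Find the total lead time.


Lead time = queue + setup + processing + transit
= 21 + 7 + 12 + 10
= 50 hours


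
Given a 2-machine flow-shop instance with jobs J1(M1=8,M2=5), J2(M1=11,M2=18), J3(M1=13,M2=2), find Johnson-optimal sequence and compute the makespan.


Johnson's rule:
Group 1 (M1≤M2, sort by M1): ['J2']
Group 2 (M1>M2, sort desc M2): ['J1', 'J3']
Sequence: J2 → J1 → J3
Makespan calculation:
  J2: M1 done=11, M2 done=29
  J1: M1 done=19, M2 done=34
  J3: M1 done=32, M2 done=36
= Sequence: J2 → J1 → J3, Makespan: 36


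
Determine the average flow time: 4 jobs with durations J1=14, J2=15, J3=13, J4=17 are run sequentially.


Completion times:
  J1: completes at 14
  J2: completes at 29
  J3: completes at 42
  J4: completes at 59
Sum = 144
Average = 144/4
= 36.00


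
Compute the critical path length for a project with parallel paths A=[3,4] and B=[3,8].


Path A: 3 + 4 = 7
Path B: 3 + 8 = 11
Critical path = longest = max(7, 11)
= 11 (Path B)


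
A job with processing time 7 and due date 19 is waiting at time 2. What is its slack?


Slack = due - current_time - processing
= 19 - 2 - 7
= 10


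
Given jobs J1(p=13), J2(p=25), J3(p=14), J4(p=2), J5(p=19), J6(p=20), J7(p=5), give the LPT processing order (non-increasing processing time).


LPT: sort by longest processing time first
  J2: p=25
  J6: p=20
  J5: p=19
  J3: p=14
  J1: p=13
  J7: p=5
  J4: p=2
Order: J2 → J6 → J5 → J3 → J1 → J7 → J4


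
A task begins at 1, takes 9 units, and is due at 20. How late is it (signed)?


Completion = 1 + 9 = 10
Lateness = C - d = 10 - 20
= -10


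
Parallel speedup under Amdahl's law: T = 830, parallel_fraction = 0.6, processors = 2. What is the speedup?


Amdahl's law: T_p = T × ((1-p) + p/N)
= 830 × ((1-0.6) + 0.6/2)
= 830 × (0.40 + 0.3000)
= 830 × 0.7000
= 581.00
Speedup = 830/581.00
= 1.43×


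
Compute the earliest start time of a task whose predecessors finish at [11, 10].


ES = max of all predecessor completion times
Predecessors: [11, 10]
ES = max(11, 10)
= 11


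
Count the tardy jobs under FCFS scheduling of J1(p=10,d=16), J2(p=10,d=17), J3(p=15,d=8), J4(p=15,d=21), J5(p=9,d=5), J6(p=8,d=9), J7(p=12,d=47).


Completion vs due date:
  J1: C=10, d=16 → on time
  J2: C=20, d=17 → TARDY
  J3: C=35, d=8 → TARDY
  J4: C=50, d=21 → TARDY
  J5: C=59, d=5 → TARDY
  J6: C=67, d=9 → TARDY
  J7: C=79, d=47 → TARDY
Tardy jobs: J2, J3, J4, J5, J6, J7
Count = 6


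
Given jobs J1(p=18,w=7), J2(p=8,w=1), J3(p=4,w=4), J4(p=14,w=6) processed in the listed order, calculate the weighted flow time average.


Completion times:
  J1: C=18, w×C=7×18=126
  J2: C=26, w×C=1×26=26
  J3: C=30, w×C=4×30=120
  J4: C=44, w×C=6×44=264
Sum w×C = 536
Sum w = 18
Weighted avg = 536/18
= 29.78


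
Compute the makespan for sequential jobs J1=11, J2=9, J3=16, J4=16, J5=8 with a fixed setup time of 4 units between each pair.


Makespan = Σ processing + (n-1) × setup
= (11 + 9 + 16 + 16 + 8) + (5-1)×4
= 60 + 16
= 76 time units


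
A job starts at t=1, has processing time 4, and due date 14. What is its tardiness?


Completion = start + processing = 1 + 4 = 5
Tardiness = max(0, C - d) = max(0, 5 - 14)
= max(0, -9)
= 0


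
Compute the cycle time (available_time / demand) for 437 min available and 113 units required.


Cycle time = available time / demand
= 437 / 113
= 3.87 min/unit


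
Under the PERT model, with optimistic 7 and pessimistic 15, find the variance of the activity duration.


σ² = ((p - o) / 6)² = (p - o)² / 36
= (15 - 7)² / 36
= 8² / 36
= 64 / 36
= 1.7778


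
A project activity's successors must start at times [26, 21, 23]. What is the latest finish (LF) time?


LF = min of all successor start times
Successors start at: [26, 21, 23]
LF = min(26, 21, 23)
= 21


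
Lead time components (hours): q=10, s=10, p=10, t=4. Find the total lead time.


Lead time = queue + setup + processing + transit
= 10 + 10 + 10 + 4
= 34 hours


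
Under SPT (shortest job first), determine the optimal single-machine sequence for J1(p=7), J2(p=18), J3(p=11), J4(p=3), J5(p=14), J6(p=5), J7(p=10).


SPT: sort by shortest processing time
  J4: p=3
  J6: p=5
  J1: p=7
  J7: p=10
  J3: p=11
  J5: p=14
  J2: p=18
Order: J4 → J6 → J1 → J7 → J3 → J5 → J2


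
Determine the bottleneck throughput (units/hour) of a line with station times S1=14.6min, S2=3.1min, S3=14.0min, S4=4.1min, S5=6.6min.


Bottleneck = longest station time
Station times: [14.6, 3.1, 14.0, 4.1, 6.6]
Max = 14.6 min
Rate = 60 / 14.6
= 4.11 units/hour (bottleneck: 14.6min)


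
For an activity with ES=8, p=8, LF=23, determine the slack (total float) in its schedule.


EF = ES + duration = 8 + 8 = 16
LS = LF - duration = 23 - 8 = 15
Total Float = LF - EF = 23 - 16
(or LS - ES = 15 - 8)
= 7


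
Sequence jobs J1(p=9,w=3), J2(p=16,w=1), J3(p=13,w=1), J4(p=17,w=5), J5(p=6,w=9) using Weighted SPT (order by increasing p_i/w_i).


WSPT (Smith's rule): sort by p/w ascending
  J5: p/w = 6/9 = 0.667
  J1: p/w = 9/3 = 3.000
  J4: p/w = 17/5 = 3.400
  J3: p/w = 13/1 = 13.000
  J2: p/w = 16/1 = 16.000
Order: J5 → J1 → J4 → J3 → J2


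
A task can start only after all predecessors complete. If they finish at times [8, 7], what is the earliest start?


ES = max of all predecessor completion times
Predecessors: [8, 7]
ES = max(8, 7)
= 8


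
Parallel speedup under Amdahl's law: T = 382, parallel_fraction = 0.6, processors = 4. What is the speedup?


Amdahl's law: T_p = T × ((1-p) + p/N)
= 382 × ((1-0.6) + 0.6/4)
= 382 × (0.40 + 0.1500)
= 382 × 0.5500
= 210.10
Speedup = 382/210.10
= 1.82×


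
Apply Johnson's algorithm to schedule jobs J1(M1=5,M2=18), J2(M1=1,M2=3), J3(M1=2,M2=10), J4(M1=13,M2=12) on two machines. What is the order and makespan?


Johnson's rule:
Group 1 (M1≤M2, sort by M1): ['J2', 'J3', 'J1']
Group 2 (M1>M2, sort desc M2): ['J4']
Sequence: J2 → J3 → J1 → J4
Makespan calculation:
  J2: M1 done=1, M2 done=4
  J3: M1 done=3, M2 done=14
  J1: M1 done=8, M2 done=32
  J4: M1 done=21, M2 done=44
= Sequence: J2 → J3 → J1 → J4, Makespan: 44


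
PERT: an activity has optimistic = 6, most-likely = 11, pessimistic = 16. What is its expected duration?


te = (o + 4m + p) / 6
= (6 + 4×11 + 16) / 6
= (6 + 44 + 16) / 6
= 66 / 6
= 11.00


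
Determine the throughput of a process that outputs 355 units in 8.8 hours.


Throughput = units / time
= 355 / 8.8
= 40.3 units/hour


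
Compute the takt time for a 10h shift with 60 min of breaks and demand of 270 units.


Available = 10×60 - 60 = 540 min
Takt time = 540 / 270
= 2.00 min/unit


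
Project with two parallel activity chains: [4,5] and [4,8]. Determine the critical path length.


Path A: 4 + 5 = 9
Path B: 4 + 8 = 12
Critical path = longest = max(9, 12)
= 12 (Path B)


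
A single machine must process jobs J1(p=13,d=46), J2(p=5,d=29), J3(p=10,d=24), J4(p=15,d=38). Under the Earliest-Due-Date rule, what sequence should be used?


EDD: sort by earliest due date
  J3: d=24, p=10
  J2: d=29, p=5
  J4: d=38, p=15
  J1: d=46, p=13
Order: J3 → J2 → J4 → J1


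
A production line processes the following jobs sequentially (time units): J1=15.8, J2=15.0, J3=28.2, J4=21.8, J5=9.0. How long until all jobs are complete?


Sequential makespan: sum all processing times
= 15.8 + 15.0 + 28.2 + 21.8 + 9.0
= 89.8 time units


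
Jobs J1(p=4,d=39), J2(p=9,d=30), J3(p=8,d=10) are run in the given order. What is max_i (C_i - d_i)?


Lateness per job (L = C - d):
  J1: C=4, d=39, L=-35
  J2: C=13, d=30, L=-17
  J3: C=21, d=10, L=11
Lmax = max(-35, -17, 11)
= 11


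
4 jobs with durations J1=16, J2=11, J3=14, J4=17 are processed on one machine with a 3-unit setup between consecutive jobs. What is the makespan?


Makespan = Σ processing + (n-1) × setup
= (16 + 11 + 14 + 17) + (4-1)×3
= 58 + 9
= 67 time units


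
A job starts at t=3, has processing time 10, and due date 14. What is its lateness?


Completion = 3 + 10 = 13
Lateness = C - d = 13 - 14
= -1


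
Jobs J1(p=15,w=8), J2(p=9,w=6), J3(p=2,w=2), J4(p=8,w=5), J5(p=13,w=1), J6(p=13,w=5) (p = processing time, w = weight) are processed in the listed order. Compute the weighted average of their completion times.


Completion times:
  J1: C=15, w×C=8×15=120
  J2: C=24, w×C=6×24=144
  J3: C=26, w×C=2×26=52
  J4: C=34, w×C=5×34=170
  J5: C=47, w×C=1×47=47
  J6: C=60, w×C=5×60=300
Sum w×C = 833
Sum w = 27
Weighted avg = 833/27
= 30.85


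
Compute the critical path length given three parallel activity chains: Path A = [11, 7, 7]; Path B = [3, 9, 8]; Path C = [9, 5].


Path A: 11 + 7 + 7 = 25
Path B: 3 + 9 + 8 = 20
Path C: 9 + 5 = 14
Critical path = longest = max(25, 20, 14)
= 25 (Path A)


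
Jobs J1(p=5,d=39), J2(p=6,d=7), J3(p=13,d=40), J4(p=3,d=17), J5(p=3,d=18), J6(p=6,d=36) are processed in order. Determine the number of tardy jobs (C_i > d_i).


Completion vs due date:
  J1: C=5, d=39 → on time
  J2: C=11, d=7 → TARDY
  J3: C=24, d=40 → on time
  J4: C=27, d=17 → TARDY
  J5: C=30, d=18 → TARDY
  J6: C=36, d=36 → on time
Tardy jobs: J2, J4, J5
Count = 3


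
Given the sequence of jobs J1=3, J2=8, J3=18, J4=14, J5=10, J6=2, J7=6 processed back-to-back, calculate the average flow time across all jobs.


Completion times:
  J1: completes at 3
  J2: completes at 11
  J3: completes at 29
  J4: completes at 43
  J5: completes at 53
  J6: completes at 55
  J7: completes at 61
Sum = 255
Average = 255/7
= 36.43


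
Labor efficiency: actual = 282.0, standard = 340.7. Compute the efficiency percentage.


Efficiency = (actual / standard) × 100
= (282.0 / 340.7) × 100
= 82.8%


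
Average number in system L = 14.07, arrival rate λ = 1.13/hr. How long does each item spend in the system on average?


Little's law: L = λW → W = L / λ
= 14.07 / 1.13
= 12.45 hours


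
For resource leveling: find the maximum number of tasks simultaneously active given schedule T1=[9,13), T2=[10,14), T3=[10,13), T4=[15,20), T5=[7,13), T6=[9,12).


Check each time point for overlaps:
  t=10: 5 tasks active (T1, T2, T3, T5, T6)
Max concurrent = 5


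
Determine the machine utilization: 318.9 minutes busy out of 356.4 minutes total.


Utilization = busy / total × 100
= 318.9 / 356.4 × 100
= 89.5%


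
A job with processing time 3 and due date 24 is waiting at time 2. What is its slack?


Slack = due - current_time - processing
= 24 - 2 - 3
= 19


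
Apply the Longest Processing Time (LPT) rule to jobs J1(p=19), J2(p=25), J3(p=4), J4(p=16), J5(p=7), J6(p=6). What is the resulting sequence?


LPT: sort by longest processing time first
  J2: p=25
  J1: p=19
  J4: p=16
  J5: p=7
  J6: p=6
  J3: p=4
Order: J2 → J1 → J4 → J5 → J6 → J3


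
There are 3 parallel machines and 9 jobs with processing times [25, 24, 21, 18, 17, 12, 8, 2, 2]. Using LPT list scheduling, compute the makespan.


Jobs (LPT sorted): [25, 24, 21, 18, 17, 12, 8, 2, 2]
Machines: 3
  J=25 → Machine 1 (load: 0+25=25)
  J=24 → Machine 2 (load: 0+24=24)
  J=21 → Machine 3 (load: 0+21=21)
  J=18 → Machine 3 (load: 21+18=39)
  J=17 → Machine 2 (load: 24+17=41)
  J=12 → Machine 1 (load: 25+12=37)
  J=8 → Machine 1 (load: 37+8=45)
  J=2 → Machine 3 (load: 39+2=41)
  J=2 → Machine 2 (load: 41+2=43)
Machine loads: [45, 43, 41]
Makespan = max = 45 time units


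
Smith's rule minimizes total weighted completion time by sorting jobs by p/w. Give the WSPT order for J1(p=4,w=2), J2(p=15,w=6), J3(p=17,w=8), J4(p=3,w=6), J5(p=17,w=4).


WSPT (Smith's rule): sort by p/w ascending
  J4: p/w = 3/6 = 0.500
  J1: p/w = 4/2 = 2.000
  J3: p/w = 17/8 = 2.125
  J2: p/w = 15/6 = 2.500
  J5: p/w = 17/4 = 4.250
Order: J4 → J1 → J3 → J2 → J5


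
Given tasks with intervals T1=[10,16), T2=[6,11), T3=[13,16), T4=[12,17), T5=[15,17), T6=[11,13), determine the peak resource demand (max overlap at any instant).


Check each time point for overlaps:
  t=15: 4 tasks active (T1, T3, T4, T5)
Max concurrent = 4


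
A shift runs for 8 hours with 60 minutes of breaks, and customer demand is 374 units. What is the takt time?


Available = 8×60 - 60 = 420 min
Takt time = 420 / 374
= 1.12 min/unit


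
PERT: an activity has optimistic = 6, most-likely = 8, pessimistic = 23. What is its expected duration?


te = (o + 4m + p) / 6
= (6 + 4×8 + 23) / 6
= (6 + 32 + 23) / 6
= 61 / 6
= 10.17


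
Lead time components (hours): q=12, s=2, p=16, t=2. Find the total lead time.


Lead time = queue + setup + processing + transit
= 12 + 2 + 16 + 2
= 32 hours


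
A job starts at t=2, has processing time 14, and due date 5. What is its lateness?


Completion = 2 + 14 = 16
Lateness = C - d = 16 - 5
= 11


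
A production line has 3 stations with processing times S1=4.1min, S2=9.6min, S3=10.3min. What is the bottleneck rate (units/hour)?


Bottleneck = longest station time
Station times: [4.1, 9.6, 10.3]
Max = 10.3 min
Rate = 60 / 10.3
= 5.83 units/hour (bottleneck: 10.3min)


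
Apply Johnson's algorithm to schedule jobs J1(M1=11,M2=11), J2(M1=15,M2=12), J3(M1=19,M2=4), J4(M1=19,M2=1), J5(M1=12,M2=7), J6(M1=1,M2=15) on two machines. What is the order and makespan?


Johnson's rule:
Group 1 (M1≤M2, sort by M1): ['J6', 'J1']
Group 2 (M1>M2, sort desc M2): ['J2', 'J5', 'J3', 'J4']
Sequence: J6 → J1 → J2 → J5 → J3 → J4
Makespan calculation:
  J6: M1 done=1, M2 done=16
  J1: M1 done=12, M2 done=27
  J2: M1 done=27, M2 done=39
  J5: M1 done=39, M2 done=46
  J3: M1 done=58, M2 done=62
  J4: M1 done=77, M2 done=78
= Sequence: J6 → J1 → J2 → J5 → J3 → J4, Makespan: 78


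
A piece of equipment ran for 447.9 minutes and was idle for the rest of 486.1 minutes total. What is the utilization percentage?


Utilization = busy / total × 100
= 447.9 / 486.1 × 100
= 92.1%


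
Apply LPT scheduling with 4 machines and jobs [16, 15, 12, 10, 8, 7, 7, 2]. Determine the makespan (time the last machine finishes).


Jobs (LPT sorted): [16, 15, 12, 10, 8, 7, 7, 2]
Machines: 4
  J=16 → Machine 1 (load: 0+16=16)
  J=15 → Machine 2 (load: 0+15=15)
  J=12 → Machine 3 (load: 0+12=12)
  J=10 → Machine 4 (load: 0+10=10)
  J=8 → Machine 4 (load: 10+8=18)
  J=7 → Machine 3 (load: 12+7=19)
  J=7 → Machine 2 (load: 15+7=22)
  J=2 → Machine 1 (load: 16+2=18)
Machine loads: [18, 22, 19, 18]
Makespan = max = 22 time units


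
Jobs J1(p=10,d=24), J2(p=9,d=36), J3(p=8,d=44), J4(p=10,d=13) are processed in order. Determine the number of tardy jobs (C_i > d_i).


Completion vs due date:
  J1: C=10, d=24 → on time
  J2: C=19, d=36 → on time
  J3: C=27, d=44 → on time
  J4: C=37, d=13 → TARDY
Tardy jobs: J4
Count = 1


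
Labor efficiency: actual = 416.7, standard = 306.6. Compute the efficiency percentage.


Efficiency = (actual / standard) × 100
= (416.7 / 306.6) × 100
= 135.9%


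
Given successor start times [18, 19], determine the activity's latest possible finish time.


LF = min of all successor start times
Successors start at: [18, 19]
LF = min(18, 19)
= 18


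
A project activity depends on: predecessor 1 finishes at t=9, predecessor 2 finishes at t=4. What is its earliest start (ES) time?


ES = max of all predecessor completion times
Predecessors: [9, 4]
ES = max(9, 4)
= 9


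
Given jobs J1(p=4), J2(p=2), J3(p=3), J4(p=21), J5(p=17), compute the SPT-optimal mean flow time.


SPT order: J2 → J3 → J1 → J5 → J4
Completion times:
  J2: C=2
  J3: C=5
  J1: C=9
  J5: C=26
  J4: C=47
Sum = 89, n = 5
Mean flow = 89/5
= 17.80


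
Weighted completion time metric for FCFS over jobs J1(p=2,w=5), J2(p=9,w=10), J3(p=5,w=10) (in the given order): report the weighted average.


Completion times:
  J1: C=2, w×C=5×2=10
  J2: C=11, w×C=10×11=110
  J3: C=16, w×C=10×16=160
Sum w×C = 280
Sum w = 25
Weighted avg = 280/25
= 11.20


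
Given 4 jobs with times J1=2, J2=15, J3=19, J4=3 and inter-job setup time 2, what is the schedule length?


Makespan = Σ processing + (n-1) × setup
= (2 + 15 + 19 + 3) + (4-1)×2
= 39 + 6
= 45 time units


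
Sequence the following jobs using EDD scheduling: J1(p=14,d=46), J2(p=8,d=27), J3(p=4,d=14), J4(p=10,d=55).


EDD: sort by earliest due date
  J3: d=14, p=4
  J2: d=27, p=8
  J1: d=46, p=14
  J4: d=55, p=10
Order: J3 → J2 → J1 → J4


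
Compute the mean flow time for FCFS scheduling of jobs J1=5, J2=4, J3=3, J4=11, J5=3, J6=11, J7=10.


Completion times:
  J1: completes at 5
  J2: completes at 9
  J3: completes at 12
  J4: completes at 23
  J5: completes at 26
  J6: completes at 37
  J7: completes at 47
Sum = 159
Average = 159/7
= 22.71


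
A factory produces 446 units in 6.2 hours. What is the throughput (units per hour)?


Throughput = units / time
= 446 / 6.2
= 71.9 units/hour


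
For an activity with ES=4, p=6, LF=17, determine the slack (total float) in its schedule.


EF = ES + duration = 4 + 6 = 10
LS = LF - duration = 17 - 6 = 11
Total Float = LF - EF = 17 - 10
(or LS - ES = 11 - 4)
= 7


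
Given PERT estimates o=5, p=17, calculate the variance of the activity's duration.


σ² = ((p - o) / 6)² = (p - o)² / 36
= (17 - 5)² / 36
= 12² / 36
= 144 / 36
= 4.0000


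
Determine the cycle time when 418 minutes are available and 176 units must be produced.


Cycle time = available time / demand
= 418 / 176
= 2.38 min/unit


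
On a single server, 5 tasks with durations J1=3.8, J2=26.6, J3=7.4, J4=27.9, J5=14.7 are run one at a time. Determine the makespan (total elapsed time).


Sequential makespan: sum all processing times
= 3.8 + 26.6 + 7.4 + 27.9 + 14.7
= 80.4 time units


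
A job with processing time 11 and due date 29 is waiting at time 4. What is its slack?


Slack = due - current_time - processing
= 29 - 4 - 11
= 14


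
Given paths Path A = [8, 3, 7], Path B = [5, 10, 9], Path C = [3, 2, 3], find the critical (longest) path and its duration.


Path A: 8 + 3 + 7 = 18
Path B: 5 + 10 + 9 = 24
Path C: 3 + 2 + 3 = 8
Critical path = longest = max(18, 24, 8)
= 24 (Path B)


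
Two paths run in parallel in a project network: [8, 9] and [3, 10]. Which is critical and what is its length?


Path A: 8 + 9 = 17
Path B: 3 + 10 = 13
Critical path = longest = max(17, 13)
= 17 (Path A)


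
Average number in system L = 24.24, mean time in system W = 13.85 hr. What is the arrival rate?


Little's law: L = λW → λ = L / W
= 24.24 / 13.85
= 1.75 per hour


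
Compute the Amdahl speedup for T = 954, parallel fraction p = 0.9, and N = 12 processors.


Amdahl's law: T_p = T × ((1-p) + p/N)
= 954 × ((1-0.9) + 0.9/12)
= 954 × (0.10 + 0.0750)
= 954 × 0.1750
= 166.95
Speedup = 954/166.95
= 5.71×


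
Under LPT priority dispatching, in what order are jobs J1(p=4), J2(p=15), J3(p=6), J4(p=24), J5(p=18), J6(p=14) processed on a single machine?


LPT: sort by longest processing time first
  J4: p=24
  J5: p=18
  J2: p=15
  J6: p=14
  J3: p=6
  J1: p=4
Order: J4 → J5 → J2 → J6 → J3 → J1


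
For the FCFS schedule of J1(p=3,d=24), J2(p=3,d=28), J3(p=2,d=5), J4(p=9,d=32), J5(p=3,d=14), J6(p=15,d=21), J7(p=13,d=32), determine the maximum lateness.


Lateness per job (L = C - d):
  J1: C=3, d=24, L=-21
  J2: C=6, d=28, L=-22
  J3: C=8, d=5, L=3
  J4: C=17, d=32, L=-15
  J5: C=20, d=14, L=6
  J6: C=35, d=21, L=14
  J7: C=48, d=32, L=16
Lmax = max(-21, -22, 3, -15, 6, 14, 16)
= 16


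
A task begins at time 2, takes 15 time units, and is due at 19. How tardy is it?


Completion = start + processing = 2 + 15 = 17
Tardiness = max(0, C - d) = max(0, 17 - 19)
= max(0, -2)
= 0


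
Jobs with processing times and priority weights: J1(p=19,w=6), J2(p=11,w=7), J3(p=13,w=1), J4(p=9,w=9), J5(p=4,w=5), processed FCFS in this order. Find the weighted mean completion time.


Completion times:
  J1: C=19, w×C=6×19=114
  J2: C=30, w×C=7×30=210
  J3: C=43, w×C=1×43=43
  J4: C=52, w×C=9×52=468
  J5: C=56, w×C=5×56=280
Sum w×C = 1115
Sum w = 28
Weighted avg = 1115/28
= 39.82


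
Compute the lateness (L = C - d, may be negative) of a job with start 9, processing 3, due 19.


Completion = 9 + 3 = 12
Lateness = C - d = 12 - 19
= -7


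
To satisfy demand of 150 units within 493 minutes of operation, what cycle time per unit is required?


Cycle time = available time / demand
= 493 / 150
= 3.29 min/unit


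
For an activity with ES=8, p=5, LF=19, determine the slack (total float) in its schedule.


EF = ES + duration = 8 + 5 = 13
LS = LF - duration = 19 - 5 = 14
Total Float = LF - EF = 19 - 13
(or LS - ES = 14 - 8)
= 6


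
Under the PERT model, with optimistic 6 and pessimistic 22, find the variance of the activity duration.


σ² = ((p - o) / 6)² = (p - o)² / 36
= (22 - 6)² / 36
= 16² / 36
= 256 / 36
= 7.1111


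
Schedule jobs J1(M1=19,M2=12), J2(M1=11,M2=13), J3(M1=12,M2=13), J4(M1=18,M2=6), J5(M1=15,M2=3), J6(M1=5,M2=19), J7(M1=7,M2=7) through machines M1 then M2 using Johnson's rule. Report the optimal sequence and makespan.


Johnson's rule:
Group 1 (M1≤M2, sort by M1): ['J6', 'J7', 'J2', 'J3']
Group 2 (M1>M2, sort desc M2): ['J1', 'J4', 'J5']
Sequence: J6 → J7 → J2 → J3 → J1 → J4 → J5
Makespan calculation:
  J6: M1 done=5, M2 done=24
  J7: M1 done=12, M2 done=31
  J2: M1 done=23, M2 done=44
  J3: M1 done=35, M2 done=57
  J1: M1 done=54, M2 done=69
  J4: M1 done=72, M2 done=78
  J5: M1 done=87, M2 done=90
= Sequence: J6 → J7 → J2 → J3 → J1 → J4 → J5, Makespan: 90


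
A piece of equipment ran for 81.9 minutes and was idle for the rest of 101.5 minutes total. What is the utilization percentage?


Utilization = busy / total × 100
= 81.9 / 101.5 × 100
= 80.7%


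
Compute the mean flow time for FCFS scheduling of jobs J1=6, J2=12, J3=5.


Completion times:
  J1: completes at 6
  J2: completes at 18
  J3: completes at 23
Sum = 47
Average = 47/3
= 15.67


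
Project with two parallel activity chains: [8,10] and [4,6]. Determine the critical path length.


Path A: 8 + 10 = 18
Path B: 4 + 6 = 10
Critical path = longest = max(18, 10)
= 18 (Path A)


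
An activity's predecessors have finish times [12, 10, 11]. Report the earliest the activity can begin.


ES = max of all predecessor completion times
Predecessors: [12, 10, 11]
ES = max(12, 10, 11)
= 12


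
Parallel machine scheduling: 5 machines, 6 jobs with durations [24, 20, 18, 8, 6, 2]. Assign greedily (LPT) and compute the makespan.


Jobs (LPT sorted): [24, 20, 18, 8, 6, 2]
Machines: 5
  J=24 → Machine 1 (load: 0+24=24)
  J=20 → Machine 2 (load: 0+20=20)
  J=18 → Machine 3 (load: 0+18=18)
  J=8 → Machine 4 (load: 0+8=8)
  J=6 → Machine 5 (load: 0+6=6)
  J=2 → Machine 5 (load: 6+2=8)
Machine loads: [24, 20, 18, 8, 8]
Makespan = max = 24 time units


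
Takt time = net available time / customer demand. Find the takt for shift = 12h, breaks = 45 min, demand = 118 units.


Available = 12×60 - 45 = 675 min
Takt time = 675 / 118
= 5.72 min/unit


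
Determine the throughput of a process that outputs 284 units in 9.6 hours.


Throughput = units / time
= 284 / 9.6
= 29.6 units/hour


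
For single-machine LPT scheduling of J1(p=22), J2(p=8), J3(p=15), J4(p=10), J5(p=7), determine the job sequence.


LPT: sort by longest processing time first
  J1: p=22
  J3: p=15
  J4: p=10
  J2: p=8
  J5: p=7
Order: J1 → J3 → J4 → J2 → J5


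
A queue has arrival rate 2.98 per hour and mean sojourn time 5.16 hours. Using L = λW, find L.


Little's law: L = λ × W
= 2.98 × 5.16
= 15.38


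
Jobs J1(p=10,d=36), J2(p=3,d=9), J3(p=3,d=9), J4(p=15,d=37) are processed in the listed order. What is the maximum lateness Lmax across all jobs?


Lateness per job (L = C - d):
  J1: C=10, d=36, L=-26
  J2: C=13, d=9, L=4
  J3: C=16, d=9, L=7
  J4: C=31, d=37, L=-6
Lmax = max(-26, 4, 7, -6)
= 7
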